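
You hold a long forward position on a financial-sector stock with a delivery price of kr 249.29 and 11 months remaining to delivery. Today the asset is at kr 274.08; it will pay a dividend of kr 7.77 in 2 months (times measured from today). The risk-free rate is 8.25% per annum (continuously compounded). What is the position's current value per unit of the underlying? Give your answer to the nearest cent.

kr 35.28

PV(remaining dividends) I = 7.77·e^(−0.0825·2/12) = 7.6639
Current forward F = (S − I)·e^(rT) = (274.08 − 7.6639)·e^(0.0825·11/12) = 266.4161 × 1.078558 = 287.3452
Value (long) = (F − K)·e^(−rT) = (287.3452 − 249.29) × 0.927164 = 35.2834
Value = kr 35.28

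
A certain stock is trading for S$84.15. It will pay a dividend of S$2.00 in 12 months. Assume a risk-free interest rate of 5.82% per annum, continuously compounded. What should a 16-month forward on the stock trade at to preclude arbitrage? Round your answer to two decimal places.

PV(dividends) I = 2.00·e^(−0.0582·12/12)
I = 1.8869
F = (S − I)·e^(rT) = (84.15 − 1.8869) · e^(0.0582·16/12)
= 82.2631 · e^0.077600 = 82.2631 × 1.080690 = S$88.90

S$88.90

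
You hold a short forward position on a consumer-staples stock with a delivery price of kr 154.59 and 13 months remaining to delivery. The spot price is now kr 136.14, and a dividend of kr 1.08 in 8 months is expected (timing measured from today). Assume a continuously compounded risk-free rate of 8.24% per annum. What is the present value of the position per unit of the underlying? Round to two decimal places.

PV(remaining dividends) I = 1.08·e^(−0.0824·8/12) = 1.0223
Current forward F = (S − I)·e^(rT) = (136.14 − 1.0223)·e^(0.0824·13/12) = 135.1177 × 1.093372 = 147.7339
Value (long) = (F − K)·e^(−rT) = (147.7339 − 154.59) × 0.914602 = -6.2706
Short position value = −(long value) = kr 6.27

kr 6.27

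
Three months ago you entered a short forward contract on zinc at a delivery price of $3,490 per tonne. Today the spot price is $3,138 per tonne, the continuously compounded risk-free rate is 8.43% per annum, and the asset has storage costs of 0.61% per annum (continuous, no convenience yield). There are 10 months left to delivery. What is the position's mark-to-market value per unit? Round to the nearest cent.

$99.25 per tonne

Current fair forward for the remaining 10 months: F = S·e^((r + u)·T), (r + u) = 0.0843 + 0.0061 = 0.0904
F = 3138 · e^(0.0904 × 10/12) = 3138 × 1.07824351 = 3383.5281
Value of long forward = (F − K)·e^(−rT) = (3383.5281 − 3490) · e^(−0.0843·10/12)
= -106.4719 × 0.93216075 = -99.25
Short position value = −(long value) = $99.25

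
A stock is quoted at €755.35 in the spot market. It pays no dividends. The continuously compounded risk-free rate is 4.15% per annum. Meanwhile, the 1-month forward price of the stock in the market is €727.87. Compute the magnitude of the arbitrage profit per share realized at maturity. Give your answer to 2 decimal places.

Fair forward: F* = S·e^(carry·T), with carry = r = 0.0415
F* = 755.35 · e^(0.0415 × 1/12) = 755.35 · e^0.003458 = 755.35 × 1.003464 = €757.9665
Market €727.87 < fair €757.9665: forward underpriced → reverse cash-and-carry (short spot, go long the forward).
At maturity, profit = |F_mkt − F*| = |727.87 − 757.9665| = €30.10 per share

€30.10 per share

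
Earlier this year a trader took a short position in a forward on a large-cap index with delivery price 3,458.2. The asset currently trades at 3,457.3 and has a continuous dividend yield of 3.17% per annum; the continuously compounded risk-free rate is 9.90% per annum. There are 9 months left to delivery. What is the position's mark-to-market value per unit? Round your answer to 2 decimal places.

-165.34

Current fair forward for the remaining 9 months: F = S·e^((r − q)·T), (r − q) = 0.0990 − 0.0317 = 0.0673
F = 3457.3 · e^(0.0673 × 9/12) = 3457.3 × 1.05177057 = 3636.2864
Value of long forward = (F − K)·e^(−rT) = (3636.2864 − 3458.2) · e^(−0.0990·9/12)
= 178.0864 × 0.92843955 = 165.34
Short position value = −(long value) = -165.34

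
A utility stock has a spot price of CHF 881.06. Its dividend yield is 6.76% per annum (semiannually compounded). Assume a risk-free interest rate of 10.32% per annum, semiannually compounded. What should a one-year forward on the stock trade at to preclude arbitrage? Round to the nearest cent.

F = S · (1+r/2)^(2T) / (1+q/2)^(2T)
= 881.06 × 1.105863 / 1.068742 = 881.06 × 1.034733
F = CHF 911.66

CHF 911.66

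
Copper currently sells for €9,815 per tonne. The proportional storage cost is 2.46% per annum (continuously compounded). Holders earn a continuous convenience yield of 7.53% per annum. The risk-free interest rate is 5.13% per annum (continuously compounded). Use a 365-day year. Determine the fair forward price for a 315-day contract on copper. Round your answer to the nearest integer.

Net carry = r + u − y = 0.0513 + 0.0246 − 0.0753 = 0.0006
F = S·e^((r+u−y)T) = 9815 · e^(0.0006 × 315/365) = 9815 · e^0.000518
= 9815 × 1.000518 = €9,820 per tonne

€9,820 per tonne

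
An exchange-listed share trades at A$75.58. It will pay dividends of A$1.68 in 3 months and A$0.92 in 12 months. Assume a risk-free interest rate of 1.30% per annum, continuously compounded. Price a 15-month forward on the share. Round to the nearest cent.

PV(dividends) I = 1.68·e^(−0.0130·3/12) + 0.92·e^(−0.0130·12/12)
I = 1.6745 + 0.9081 = 2.5826
F = (S − I)·e^(rT) = (75.58 − 2.5826) · e^(0.0130·15/12)
= 72.9974 · e^0.016250 = 72.9974 × 1.016383 = A$74.19

A$74.19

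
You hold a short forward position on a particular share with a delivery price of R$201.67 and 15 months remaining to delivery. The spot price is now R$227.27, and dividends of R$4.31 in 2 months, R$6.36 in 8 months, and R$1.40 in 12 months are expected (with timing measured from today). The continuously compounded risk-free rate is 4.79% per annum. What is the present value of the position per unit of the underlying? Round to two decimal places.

-R$25.55

PV(remaining dividends) I = 4.31·e^(−0.0479·2/12) + 6.36·e^(−0.0479·8/12) + 1.40·e^(−0.0479·12/12) = 11.7704
Current forward F = (S − I)·e^(rT) = (227.27 − 11.7704)·e^(0.0479·15/12) = 215.4996 × 1.061704 = 228.7968
Value (long) = (F − K)·e^(−rT) = (228.7968 − 201.67) × 0.941882 = 25.5502
Short position value = −(long value) = -R$25.55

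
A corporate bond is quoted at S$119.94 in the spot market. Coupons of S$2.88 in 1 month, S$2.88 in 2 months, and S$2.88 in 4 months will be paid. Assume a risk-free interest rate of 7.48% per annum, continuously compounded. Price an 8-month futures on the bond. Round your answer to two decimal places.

PV(coupons) I = 2.88·e^(−0.0748·1/12) + 2.88·e^(−0.0748·2/12) + 2.88·e^(−0.0748·4/12)
I = 2.8621 + 2.8443 + 2.8091 = 8.5155
F = (S − I)·e^(rT) = (119.94 − 8.5155) · e^(0.0748·8/12)
= 111.4245 · e^0.049867 = 111.4245 × 1.051131 = S$117.12

S$117.12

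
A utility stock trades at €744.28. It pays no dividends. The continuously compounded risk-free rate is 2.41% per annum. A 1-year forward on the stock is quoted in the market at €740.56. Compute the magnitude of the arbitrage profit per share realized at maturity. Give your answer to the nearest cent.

€21.88 per share

Fair forward: F* = S·e^(carry·T), with carry = r = 0.0241
F* = 744.28 · e^(0.0241 × 1) = 744.28 · e^0.024100 = 744.28 × 1.024393 = €762.4352
Market €740.56 < fair €762.4352: forward underpriced → reverse cash-and-carry (short spot, go long the forward).
At maturity, profit = |F_mkt − F*| = |740.56 − 762.4352| = €21.88 per share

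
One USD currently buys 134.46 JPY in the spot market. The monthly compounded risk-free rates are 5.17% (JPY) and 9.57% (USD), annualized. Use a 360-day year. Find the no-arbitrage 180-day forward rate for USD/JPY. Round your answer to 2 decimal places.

131.55

By covered interest parity, F = S · (1+r_JPY/12)^(12T) / (1+r_USD/12)^(12T)
= 134.46 × 1.026130 / 1.048814 = 134.46 × 0.978372
F = 131.55 JPY per USD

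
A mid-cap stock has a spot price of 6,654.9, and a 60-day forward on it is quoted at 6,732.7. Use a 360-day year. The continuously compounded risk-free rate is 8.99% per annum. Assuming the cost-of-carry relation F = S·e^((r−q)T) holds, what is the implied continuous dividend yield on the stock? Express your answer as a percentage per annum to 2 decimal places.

2.02%

From F = S·e^((r−q)T): (r − q) = ln(F/S)/T
ln(6732.7/6654.9) = ln(1.011691) = 0.011623
(r − q) = 0.011623 / (60/360) = 0.069738
q = r − ln(F/S)/T = 0.0899 − 0.069738 = 0.020162
q = 2.02%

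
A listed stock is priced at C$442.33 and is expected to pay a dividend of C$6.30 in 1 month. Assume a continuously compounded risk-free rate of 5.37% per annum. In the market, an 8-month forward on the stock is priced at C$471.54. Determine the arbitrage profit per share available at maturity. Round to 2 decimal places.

C$19.59 per share

PV(dividends) I = 6.30·e^(−0.0537·1/12) = 6.2719
Fair forward F* = (S − I)·e^(rT) = (442.33 − 6.2719)·e^0.035800 = 436.0581 × 1.036449 = 451.9520
Market C$471.54 > fair 451.9520: forward overpriced → cash-and-carry (borrow at r, buy the stock and collect the dividends, short the forward).
Profit at T = |F_mkt − F*| = |471.54 − 451.9520| = C$19.59 per share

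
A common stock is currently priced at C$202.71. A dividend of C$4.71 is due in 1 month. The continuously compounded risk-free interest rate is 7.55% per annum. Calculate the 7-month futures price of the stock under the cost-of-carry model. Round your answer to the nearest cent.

PV(dividends) I = 4.71·e^(−0.0755·1/12)
I = 4.6805
F = (S − I)·e^(rT) = (202.71 − 4.6805) · e^(0.0755·7/12)
= 198.0295 · e^0.044042 = 198.0295 × 1.045026 = C$206.95

C$206.95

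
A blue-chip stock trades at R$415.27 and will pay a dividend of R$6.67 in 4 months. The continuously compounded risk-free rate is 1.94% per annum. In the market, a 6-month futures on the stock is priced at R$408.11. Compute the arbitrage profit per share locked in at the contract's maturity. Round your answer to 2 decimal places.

PV(dividends) I = 6.67·e^(−0.0194·4/12) = 6.6270
Fair futures F* = (S − I)·e^(rT) = (415.27 − 6.6270)·e^0.009700 = 408.6430 × 1.009747 = 412.6260
Market R$408.11 < fair 412.6260: forward underpriced → reverse cash-and-carry (short the stock, invest proceeds at r, pay the dividends, go long the forward).
Profit at T = |F_mkt − F*| = |408.11 − 412.6260| = R$4.52 per share

R$4.52 per share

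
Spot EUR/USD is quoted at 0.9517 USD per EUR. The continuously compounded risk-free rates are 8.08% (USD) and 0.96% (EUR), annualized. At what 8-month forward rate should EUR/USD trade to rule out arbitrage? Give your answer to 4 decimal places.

F = S·e^((r_USD − r_EUR)T) = 0.9517 · e^((0.0808 − 0.0096) × 8/12)
= 0.9517 · e^0.047467 = 0.9517 × 1.048612
F = 0.9980 USD per EUR

0.9980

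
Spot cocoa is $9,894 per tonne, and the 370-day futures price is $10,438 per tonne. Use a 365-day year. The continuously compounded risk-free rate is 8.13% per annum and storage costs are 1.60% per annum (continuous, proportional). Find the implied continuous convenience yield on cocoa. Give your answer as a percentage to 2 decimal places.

F = S·e^((r+u−y)T) ⇒ (r+u−y) = ln(F/S)/T
ln(10438/9894) = 0.053524; /T ⇒ 0.052801
y = r + u − ln(F/S)/T = 0.0813 + 0.0160 − 0.052801 = 0.044499
y = 4.45%

4.45%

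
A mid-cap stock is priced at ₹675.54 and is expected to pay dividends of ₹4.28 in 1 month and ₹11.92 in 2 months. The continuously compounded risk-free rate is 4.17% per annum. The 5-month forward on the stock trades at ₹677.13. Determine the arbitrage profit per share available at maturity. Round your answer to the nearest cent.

PV(dividends) I = 4.28·e^(−0.0417·1/12) + 11.92·e^(−0.0417·2/12) = 16.1026
Fair forward F* = (S − I)·e^(rT) = (675.54 − 16.1026)·e^0.017375 = 659.4374 × 1.017527 = 670.9954
Market ₹677.13 > fair 670.9954: forward overpriced → cash-and-carry (borrow at r, buy the stock and collect the dividends, short the forward).
Profit at T = |F_mkt − F*| = |677.13 − 670.9954| = ₹6.13 per share

₹6.13 per share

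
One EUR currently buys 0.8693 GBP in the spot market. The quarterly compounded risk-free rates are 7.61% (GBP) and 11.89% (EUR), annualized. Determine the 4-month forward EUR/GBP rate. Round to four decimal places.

By covered interest parity, F = S · (1+r_GBP/4)^(4T) / (1+r_EUR/4)^(4T)
= 0.8693 × 1.025447 / 1.039828 = 0.8693 × 0.986170
F = 0.8573 GBP per EUR

0.8573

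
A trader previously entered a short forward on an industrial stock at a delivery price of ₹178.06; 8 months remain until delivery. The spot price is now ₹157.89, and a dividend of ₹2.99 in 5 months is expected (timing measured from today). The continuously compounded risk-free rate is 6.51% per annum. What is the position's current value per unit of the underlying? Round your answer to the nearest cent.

PV(remaining dividends) I = 2.99·e^(−0.0651·5/12) = 2.9100
Current forward F = (S − I)·e^(rT) = (157.89 − 2.9100)·e^(0.0651·8/12) = 154.9800 × 1.044356 = 161.8543
Value (long) = (F − K)·e^(−rT) = (161.8543 − 178.06) × 0.957528 = -15.5174
Short position value = −(long value) = ₹15.52

₹15.52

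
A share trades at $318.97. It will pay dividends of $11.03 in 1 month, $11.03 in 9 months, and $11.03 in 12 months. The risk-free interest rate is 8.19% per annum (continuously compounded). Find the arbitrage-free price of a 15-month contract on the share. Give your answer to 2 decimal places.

$318.47

PV(dividends) I = 11.03·e^(−0.0819·1/12) + 11.03·e^(−0.0819·9/12) + 11.03·e^(−0.0819·12/12)
I = 10.9550 + 10.3729 + 10.1626 = 31.4905
F = (S − I)·e^(rT) = (318.97 − 31.4905) · e^(0.0819·15/12)
= 287.4795 · e^0.102375 = 287.4795 × 1.107799 = $318.47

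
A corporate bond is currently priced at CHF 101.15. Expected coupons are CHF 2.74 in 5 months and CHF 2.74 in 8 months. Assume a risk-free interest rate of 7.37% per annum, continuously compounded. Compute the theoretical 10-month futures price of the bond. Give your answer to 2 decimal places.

PV(coupons) I = 2.74·e^(−0.0737·5/12) + 2.74·e^(−0.0737·8/12)
I = 2.6571 + 2.6086 = 5.2657
F = (S − I)·e^(rT) = (101.15 − 5.2657) · e^(0.0737·10/12)
= 95.8843 · e^0.061417 = 95.8843 × 1.063342 = CHF 101.96

CHF 101.96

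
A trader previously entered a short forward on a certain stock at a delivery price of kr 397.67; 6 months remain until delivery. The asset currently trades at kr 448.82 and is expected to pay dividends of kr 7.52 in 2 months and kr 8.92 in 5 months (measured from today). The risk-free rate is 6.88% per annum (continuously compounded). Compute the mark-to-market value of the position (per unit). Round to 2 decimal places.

PV(remaining dividends) I = 7.52·e^(−0.0688·2/12) + 8.92·e^(−0.0688·5/12) = 16.1022
Current forward F = (S − I)·e^(rT) = (448.82 − 16.1022)·e^(0.0688·6/12) = 432.7178 × 1.034999 = 447.8625
Value (long) = (F − K)·e^(−rT) = (447.8625 − 397.67) × 0.966185 = 48.4952
Short position value = −(long value) = -kr 48.50

-kr 48.50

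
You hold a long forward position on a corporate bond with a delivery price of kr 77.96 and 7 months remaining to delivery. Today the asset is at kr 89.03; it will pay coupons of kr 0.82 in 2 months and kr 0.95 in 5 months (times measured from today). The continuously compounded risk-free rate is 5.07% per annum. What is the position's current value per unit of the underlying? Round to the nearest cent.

PV(remaining coupons) I = 0.82·e^(−0.0507·2/12) + 0.95·e^(−0.0507·5/12) = 1.7432
Current forward F = (S − I)·e^(rT) = (89.03 − 1.7432)·e^(0.0507·7/12) = 87.2868 × 1.030017 = 89.9069
Value (long) = (F − K)·e^(−rT) = (89.9069 − 77.96) × 0.970858 = 11.5987
Value = kr 11.60

kr 11.60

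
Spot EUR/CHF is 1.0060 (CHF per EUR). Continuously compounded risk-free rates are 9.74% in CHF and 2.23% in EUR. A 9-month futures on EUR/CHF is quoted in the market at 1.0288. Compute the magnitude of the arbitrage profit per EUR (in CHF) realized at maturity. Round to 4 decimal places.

0.0355 per EUR (in CHF)

Fair futures: F* = S·e^(carry·T), with carry = (r_CHF − r_EUR) = 0.0974 − 0.0223 = 0.0751
F* = 1.0060 · e^(0.0751 × 9/12) = 1.0060 · e^0.056325 = 1.0060 × 1.057941 = 1.0643
Market 1.0288 < fair 1.0643: forward underpriced → reverse cash-and-carry (short spot, go long the forward).
At maturity, profit = |F_mkt − F*| = |1.0288 − 1.0643| = 0.0355 per EUR (in CHF)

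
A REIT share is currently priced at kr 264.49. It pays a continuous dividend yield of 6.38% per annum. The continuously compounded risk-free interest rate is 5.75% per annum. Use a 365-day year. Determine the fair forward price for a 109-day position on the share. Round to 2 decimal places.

F = S·e^((r − q)T) = 264.49 · e^((0.0575 − 0.0638) × 109/365)
= 264.49 · e^-0.001881 = 264.49 × 0.998121
F = kr 263.99

kr 263.99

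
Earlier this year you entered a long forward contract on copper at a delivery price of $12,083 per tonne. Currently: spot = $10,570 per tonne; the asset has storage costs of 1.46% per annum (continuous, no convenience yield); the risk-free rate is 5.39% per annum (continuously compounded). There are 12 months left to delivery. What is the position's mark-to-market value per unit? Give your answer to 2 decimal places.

Current fair forward for the remaining 12 months: F = S·e^((r + u)·T), (r + u) = 0.0539 + 0.0146 = 0.0685
F = 10570 · e^(0.0685 × 12/12) = 10570 × 1.07090062 = 11319.4196
Value of long forward = (F − K)·e^(−rT) = (11319.4196 − 12083) · e^(−0.0539·12/12)
= -763.5804 × 0.94752685 = -723.51

-$723.51 per tonne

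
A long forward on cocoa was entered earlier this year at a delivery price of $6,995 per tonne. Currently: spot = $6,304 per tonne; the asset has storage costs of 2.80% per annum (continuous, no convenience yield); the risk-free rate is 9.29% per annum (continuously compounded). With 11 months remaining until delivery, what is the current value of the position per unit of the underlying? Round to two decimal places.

Current fair forward for the remaining 11 months: F = S·e^((r + u)·T), (r + u) = 0.0929 + 0.0280 = 0.1209
F = 6304 · e^(0.1209 × 11/12) = 6304 × 1.11719938 = 7042.8249
Value of long forward = (F − K)·e^(−rT) = (7042.8249 − 6995) · e^(−0.0929·11/12)
= 47.8249 × 0.91836686 = 43.92

$43.92 per tonne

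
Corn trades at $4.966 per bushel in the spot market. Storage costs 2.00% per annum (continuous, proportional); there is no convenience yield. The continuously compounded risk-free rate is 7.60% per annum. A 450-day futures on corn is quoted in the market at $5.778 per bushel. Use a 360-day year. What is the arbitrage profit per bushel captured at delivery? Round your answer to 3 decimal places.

$0.179 per bushel

Fair futures: F* = S·e^(carry·T), with carry = (r + u) = 0.0760 + 0.0200 = 0.0960
F* = 4.966 · e^(0.0960 × 450/360) = 4.966 · e^0.120000 = 4.966 × 1.127497 = $5.5992
Market $5.778 > fair $5.5992: forward overpriced → cash-and-carry (buy spot, short the forward).
At maturity, profit = |F_mkt − F*| = |5.778 − 5.5992| = $0.179 per bushel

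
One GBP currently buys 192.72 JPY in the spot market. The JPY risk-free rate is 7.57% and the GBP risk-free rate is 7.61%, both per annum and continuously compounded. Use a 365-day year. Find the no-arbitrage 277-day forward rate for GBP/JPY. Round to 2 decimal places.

192.66

F = S·e^((r_JPY − r_GBP)T) = 192.72 · e^((0.0757 − 0.0761) × 277/365)
= 192.72 · e^-0.000304 = 192.72 × 0.999696
F = 192.66 JPY per GBP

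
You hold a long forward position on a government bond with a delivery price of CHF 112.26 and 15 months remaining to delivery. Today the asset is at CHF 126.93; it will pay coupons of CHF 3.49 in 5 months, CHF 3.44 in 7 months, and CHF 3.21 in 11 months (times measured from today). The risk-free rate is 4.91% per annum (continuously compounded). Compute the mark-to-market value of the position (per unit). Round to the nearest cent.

CHF 11.52

PV(remaining coupons) I = 3.49·e^(−0.0491·5/12) + 3.44·e^(−0.0491·7/12) + 3.21·e^(−0.0491·11/12) = 9.8309
Current forward F = (S − I)·e^(rT) = (126.93 − 9.8309)·e^(0.0491·15/12) = 117.0991 × 1.063298 = 124.5112
Value (long) = (F − K)·e^(−rT) = (124.5112 − 112.26) × 0.940470 = 11.5219
Value = CHF 11.52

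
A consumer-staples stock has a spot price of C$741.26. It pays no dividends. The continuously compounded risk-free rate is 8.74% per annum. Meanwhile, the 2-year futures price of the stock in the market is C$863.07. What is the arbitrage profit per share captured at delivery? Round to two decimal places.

C$19.78 per share

Fair futures: F* = S·e^(carry·T), with carry = r = 0.0874
F* = 741.26 · e^(0.0874 × 2) = 741.26 · e^0.174800 = 741.26 × 1.191008 = C$882.8466
Market C$863.07 < fair C$882.8466: forward underpriced → reverse cash-and-carry (short spot, go long the forward).
At maturity, profit = |F_mkt − F*| = |863.07 − 882.8466| = C$19.78 per share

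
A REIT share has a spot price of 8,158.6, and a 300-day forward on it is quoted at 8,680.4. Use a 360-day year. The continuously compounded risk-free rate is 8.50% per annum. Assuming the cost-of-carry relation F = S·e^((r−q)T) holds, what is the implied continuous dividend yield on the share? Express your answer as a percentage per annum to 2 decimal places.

1.06%

From F = S·e^((r−q)T): (r − q) = ln(F/S)/T
ln(8680.4/8158.6) = ln(1.063957) = 0.061995
(r − q) = 0.061995 / (300/360) = 0.074394
q = r − ln(F/S)/T = 0.0850 − 0.074394 = 0.010606
q = 1.06%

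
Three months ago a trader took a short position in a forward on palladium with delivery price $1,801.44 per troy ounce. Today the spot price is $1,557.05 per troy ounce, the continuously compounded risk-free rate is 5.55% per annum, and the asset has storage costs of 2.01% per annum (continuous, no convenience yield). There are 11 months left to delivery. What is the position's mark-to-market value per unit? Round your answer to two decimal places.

$126.08 per troy ounce

Current fair forward for the remaining 11 months: F = S·e^((r + u)·T), (r + u) = 0.0555 + 0.0201 = 0.0756
F = 1557.05 · e^(0.0756 × 11/12) = 1557.05 × 1.07175769 = 1668.7803
Value of long forward = (F − K)·e^(−rT) = (1668.7803 − 1801.44) · e^(−0.0555·11/12)
= -132.6597 × 0.95039746 = -126.08
Short position value = −(long value) = $126.08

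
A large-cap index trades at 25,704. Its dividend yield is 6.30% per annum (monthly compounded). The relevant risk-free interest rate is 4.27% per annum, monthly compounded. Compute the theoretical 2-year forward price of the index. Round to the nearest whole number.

24,686

F = S · (1+r/12)^(12T) / (1+q/12)^(12T)
= 25704 × 1.088988 / 1.133908 = 25704 × 0.960385
F = 24,686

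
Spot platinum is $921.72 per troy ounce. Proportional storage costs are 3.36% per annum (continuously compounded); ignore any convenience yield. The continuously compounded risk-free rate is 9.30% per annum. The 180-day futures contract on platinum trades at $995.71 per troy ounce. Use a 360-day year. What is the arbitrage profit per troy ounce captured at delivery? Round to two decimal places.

Fair futures: F* = S·e^(carry·T), with carry = (r + u) = 0.0930 + 0.0336 = 0.1266
F* = 921.72 · e^(0.1266 × 180/360) = 921.72 · e^0.063300 = 921.72 × 1.065346 = $981.9507
Market $995.71 > fair $981.9507: forward overpriced → cash-and-carry (buy spot, short the forward).
At maturity, profit = |F_mkt − F*| = |995.71 − 981.9507| = $13.76 per troy ounce

$13.76 per troy ounce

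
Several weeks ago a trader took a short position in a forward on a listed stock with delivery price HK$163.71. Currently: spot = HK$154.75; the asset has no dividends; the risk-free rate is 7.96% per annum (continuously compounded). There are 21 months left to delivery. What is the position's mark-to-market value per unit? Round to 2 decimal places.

Current fair forward for the remaining 21 months: F = S·e^(r·T), r = 0.0796
F = 154.75 · e^(0.0796 × 21/12) = 154.75 × 1.149469 = 177.8803
Value of long forward = (F − K)·e^(−rT) = (177.8803 − 163.71) · e^(−0.0796·21/12)
= 14.1703 × 0.869967 = 12.33
Short position value = −(long value) = -HK$12.33

-HK$12.33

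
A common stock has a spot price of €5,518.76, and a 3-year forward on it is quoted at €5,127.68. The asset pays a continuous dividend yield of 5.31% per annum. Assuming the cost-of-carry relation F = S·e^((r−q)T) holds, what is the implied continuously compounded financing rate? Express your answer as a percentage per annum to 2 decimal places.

From F = S·e^((r−q)T): (r − q) = ln(F/S)/T
ln(5127.68/5518.76) = ln(0.929136) = -0.073500
(r − q) = -0.073500 / (3) = -0.024500
r = ln(F/S)/T + q = -0.024500 + 0.0531 = 0.028600
r = 2.86%

2.86%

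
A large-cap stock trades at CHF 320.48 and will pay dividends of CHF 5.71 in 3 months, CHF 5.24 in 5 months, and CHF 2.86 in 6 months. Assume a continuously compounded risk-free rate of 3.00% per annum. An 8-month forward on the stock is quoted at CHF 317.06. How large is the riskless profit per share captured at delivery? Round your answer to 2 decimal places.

PV(dividends) I = 5.71·e^(−0.0300·3/12) + 5.24·e^(−0.0300·5/12) + 2.86·e^(−0.0300·6/12) = 13.6597
Fair forward F* = (S − I)·e^(rT) = (320.48 − 13.6597)·e^0.020000 = 306.8203 × 1.020201 = 313.0184
Market CHF 317.06 > fair 313.0184: forward overpriced → cash-and-carry (borrow at r, buy the stock and collect the dividends, short the forward).
Profit at T = |F_mkt − F*| = |317.06 − 313.0184| = CHF 4.04 per share

CHF 4.04 per share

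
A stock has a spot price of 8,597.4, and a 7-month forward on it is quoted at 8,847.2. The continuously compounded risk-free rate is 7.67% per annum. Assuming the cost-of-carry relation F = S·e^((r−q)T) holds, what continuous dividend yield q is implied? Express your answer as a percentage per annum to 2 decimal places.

2.76%

From F = S·e^((r−q)T): (r − q) = ln(F/S)/T
ln(8847.2/8597.4) = ln(1.029055) = 0.028641
(r − q) = 0.028641 / (7/12) = 0.049099
q = r − ln(F/S)/T = 0.0767 − 0.049099 = 0.027601
q = 2.76%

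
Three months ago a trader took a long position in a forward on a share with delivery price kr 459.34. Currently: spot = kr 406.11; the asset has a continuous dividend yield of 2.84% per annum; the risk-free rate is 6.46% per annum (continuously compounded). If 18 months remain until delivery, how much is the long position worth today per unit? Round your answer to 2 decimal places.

Current fair forward for the remaining 18 months: F = S·e^((r − q)·T), (r − q) = 0.0646 − 0.0284 = 0.0362
F = 406.11 · e^(0.0362 × 18/12) = 406.11 × 1.055801 = 428.7713
Value of long forward = (F − K)·e^(−rT) = (428.7713 − 459.34) · e^(−0.0646·18/12)
= -30.5687 × 0.907647 = -27.75

-kr 27.75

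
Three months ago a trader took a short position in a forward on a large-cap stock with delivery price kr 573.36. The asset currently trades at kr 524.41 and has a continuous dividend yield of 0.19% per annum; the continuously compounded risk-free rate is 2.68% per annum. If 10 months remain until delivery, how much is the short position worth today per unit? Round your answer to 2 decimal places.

kr 37.12

Current fair forward for the remaining 10 months: F = S·e^((r − q)·T), (r − q) = 0.0268 − 0.0019 = 0.0249
F = 524.41 · e^(0.0249 × 10/12) = 524.41 × 1.020967 = 535.4053
Value of long forward = (F − K)·e^(−rT) = (535.4053 − 573.36) · e^(−0.0268·10/12)
= -37.9547 × 0.977914 = -37.12
Short position value = −(long value) = kr 37.12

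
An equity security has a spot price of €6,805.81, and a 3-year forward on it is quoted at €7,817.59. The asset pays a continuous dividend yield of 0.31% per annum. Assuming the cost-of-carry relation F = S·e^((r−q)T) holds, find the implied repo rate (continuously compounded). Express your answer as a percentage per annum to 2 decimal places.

4.93%

From F = S·e^((r−q)T): (r − q) = ln(F/S)/T
ln(7817.59/6805.81) = ln(1.148664) = 0.138600
(r − q) = 0.138600 / (3) = 0.046200
r = ln(F/S)/T + q = 0.046200 + 0.0031 = 0.049300
r = 4.93%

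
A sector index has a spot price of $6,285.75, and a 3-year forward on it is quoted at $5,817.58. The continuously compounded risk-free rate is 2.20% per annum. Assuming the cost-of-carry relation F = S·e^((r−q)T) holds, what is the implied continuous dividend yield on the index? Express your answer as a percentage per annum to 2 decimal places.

4.78%

From F = S·e^((r−q)T): (r − q) = ln(F/S)/T
ln(5817.58/6285.75) = ln(0.925519) = -0.077401
(r − q) = -0.077401 / (3) = -0.025800
q = r − ln(F/S)/T = 0.0220 + 0.025800 = 0.047800
q = 4.78%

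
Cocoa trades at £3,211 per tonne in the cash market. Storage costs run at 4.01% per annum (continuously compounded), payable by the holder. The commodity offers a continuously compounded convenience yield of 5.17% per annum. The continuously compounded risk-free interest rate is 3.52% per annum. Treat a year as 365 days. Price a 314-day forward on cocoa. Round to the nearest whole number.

£3,277 per tonne

Net carry = r + u − y = 0.0352 + 0.0401 − 0.0517 = 0.0236
F = S·e^((r+u−y)T) = 3211 · e^(0.0236 × 314/365) = 3211 · e^0.020302
= 3211 × 1.020509 = £3,277 per tonne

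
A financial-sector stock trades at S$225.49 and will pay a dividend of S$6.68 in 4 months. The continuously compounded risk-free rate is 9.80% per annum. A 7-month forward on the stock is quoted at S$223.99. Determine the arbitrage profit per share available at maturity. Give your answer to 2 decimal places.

S$7.92 per share

PV(dividends) I = 6.68·e^(−0.0980·4/12) = 6.4653
Fair forward F* = (S − I)·e^(rT) = (225.49 − 6.4653)·e^0.057167 = 219.0247 × 1.058833 = 231.9106
Market S$223.99 < fair 231.9106: forward underpriced → reverse cash-and-carry (short the stock, invest proceeds at r, pay the dividends, go long the forward).
Profit at T = |F_mkt − F*| = |223.99 − 231.9106| = S$7.92 per share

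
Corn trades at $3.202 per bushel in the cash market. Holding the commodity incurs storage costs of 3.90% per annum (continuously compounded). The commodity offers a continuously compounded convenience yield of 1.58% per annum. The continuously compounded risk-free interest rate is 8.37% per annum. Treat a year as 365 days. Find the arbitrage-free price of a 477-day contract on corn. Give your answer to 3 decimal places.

Net carry = r + u − y = 0.0837 + 0.0390 − 0.0158 = 0.1069
F = S·e^((r+u−y)T) = 3.202 · e^(0.1069 × 477/365) = 3.202 · e^0.139702
= 3.202 × 1.149931 = $3.682 per bushel

$3.682 per bushel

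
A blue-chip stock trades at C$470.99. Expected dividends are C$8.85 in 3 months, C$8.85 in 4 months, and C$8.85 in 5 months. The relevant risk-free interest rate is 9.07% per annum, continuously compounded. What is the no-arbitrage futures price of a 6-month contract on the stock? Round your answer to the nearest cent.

PV(dividends) I = 8.85·e^(−0.0907·3/12) + 8.85·e^(−0.0907·4/12) + 8.85·e^(−0.0907·5/12)
I = 8.6516 + 8.5864 + 8.5218 = 25.7598
F = (S − I)·e^(rT) = (470.99 − 25.7598) · e^(0.0907·6/12)
= 445.2302 · e^0.045350 = 445.2302 × 1.046394 = C$465.89

C$465.89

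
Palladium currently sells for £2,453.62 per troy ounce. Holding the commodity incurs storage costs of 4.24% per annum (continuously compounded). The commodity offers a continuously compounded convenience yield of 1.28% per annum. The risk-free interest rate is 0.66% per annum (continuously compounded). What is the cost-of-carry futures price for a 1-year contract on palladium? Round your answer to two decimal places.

£2,544.07 per troy ounce

Net carry = r + u − y = 0.0066 + 0.0424 − 0.0128 = 0.0362
F = S·e^((r+u−y)T) = 2453.62 · e^(0.0362 × 1) = 2453.62 · e^0.03620000
= 2453.62 × 1.03686320 = £2,544.07 per troy ounce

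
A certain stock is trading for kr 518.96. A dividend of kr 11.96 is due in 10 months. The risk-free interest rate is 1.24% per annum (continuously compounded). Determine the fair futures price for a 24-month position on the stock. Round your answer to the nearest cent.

kr 519.86

PV(dividends) I = 11.96·e^(−0.0124·10/12)
I = 11.8370
F = (S − I)·e^(rT) = (518.96 − 11.8370) · e^(0.0124·24/12)
= 507.1230 · e^0.024800 = 507.1230 × 1.025110 = kr 519.86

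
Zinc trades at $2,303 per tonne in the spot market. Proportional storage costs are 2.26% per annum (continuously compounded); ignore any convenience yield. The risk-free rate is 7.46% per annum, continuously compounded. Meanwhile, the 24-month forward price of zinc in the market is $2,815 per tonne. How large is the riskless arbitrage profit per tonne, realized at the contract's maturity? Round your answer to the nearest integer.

$18 per tonne

Fair forward: F* = S·e^(carry·T), with carry = (r + u) = 0.0746 + 0.0226 = 0.0972
F* = 2303 · e^(0.0972 × 24/12) = 2303 · e^0.194400 = 2303 × 1.214582 = $2797.1823
Market $2815 > fair $2797.1823: forward overpriced → cash-and-carry (buy spot, short the forward).
At maturity, profit = |F_mkt − F*| = |2815 − 2797.1823| = $18 per tonne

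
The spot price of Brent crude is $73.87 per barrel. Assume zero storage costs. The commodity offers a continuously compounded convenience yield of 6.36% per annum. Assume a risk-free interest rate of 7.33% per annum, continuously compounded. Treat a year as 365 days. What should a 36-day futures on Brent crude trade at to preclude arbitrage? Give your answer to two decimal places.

Net carry = r + u − y = 0.0733 + 0.0000 − 0.0636 = 0.0097
F = S·e^((r+u−y)T) = 73.87 · e^(0.0097 × 36/365) = 73.87 · e^0.000957
= 73.87 × 1.000957 = $73.94 per barrel

$73.94 per barrel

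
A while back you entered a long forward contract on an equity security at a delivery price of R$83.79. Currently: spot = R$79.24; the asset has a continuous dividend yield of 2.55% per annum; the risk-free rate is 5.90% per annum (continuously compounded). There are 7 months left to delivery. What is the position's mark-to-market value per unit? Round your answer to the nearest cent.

-R$2.89

Current fair forward for the remaining 7 months: F = S·e^((r − q)·T), (r − q) = 0.0590 − 0.0255 = 0.0335
F = 79.24 · e^(0.0335 × 7/12) = 79.24 × 1.019734 = 80.8037
Value of long forward = (F − K)·e^(−rT) = (80.8037 − 83.79) · e^(−0.0590·7/12)
= -2.9863 × 0.966169 = -2.89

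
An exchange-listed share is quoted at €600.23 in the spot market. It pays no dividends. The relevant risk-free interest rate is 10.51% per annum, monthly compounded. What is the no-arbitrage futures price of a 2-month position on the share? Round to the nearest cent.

€610.79

F = S · (1+r/12)^(12T)
= 600.23 × 1.017593
F = €610.79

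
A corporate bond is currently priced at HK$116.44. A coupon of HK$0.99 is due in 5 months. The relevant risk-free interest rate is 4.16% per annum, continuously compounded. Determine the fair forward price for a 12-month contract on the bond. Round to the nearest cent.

HK$120.37

PV(coupons) I = 0.99·e^(−0.0416·5/12)
I = 0.9730
F = (S − I)·e^(rT) = (116.44 − 0.9730) · e^(0.0416·12/12)
= 115.4670 · e^0.041600 = 115.4670 × 1.042477 = HK$120.37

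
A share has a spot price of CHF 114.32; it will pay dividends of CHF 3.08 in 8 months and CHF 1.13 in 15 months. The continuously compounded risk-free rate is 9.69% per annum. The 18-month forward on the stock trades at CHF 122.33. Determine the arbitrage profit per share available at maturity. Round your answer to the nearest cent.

CHF 5.38 per share

PV(dividends) I = 3.08·e^(−0.0969·8/12) + 1.13·e^(−0.0969·15/12) = 3.8884
Fair forward F* = (S − I)·e^(rT) = (114.32 − 3.8884)·e^0.145350 = 110.4316 × 1.156444 = 127.7080
Market CHF 122.33 < fair 127.7080: forward underpriced → reverse cash-and-carry (short the stock, invest proceeds at r, pay the dividends, go long the forward).
Profit at T = |F_mkt − F*| = |122.33 − 127.7080| = CHF 5.38 per share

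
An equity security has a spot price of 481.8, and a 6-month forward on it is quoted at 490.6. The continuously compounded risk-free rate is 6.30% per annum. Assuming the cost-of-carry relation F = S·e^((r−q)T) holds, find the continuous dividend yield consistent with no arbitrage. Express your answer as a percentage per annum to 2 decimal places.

From F = S·e^((r−q)T): (r − q) = ln(F/S)/T
ln(490.6/481.8) = ln(1.018265) = 0.018100
(r − q) = 0.018100 / (6/12) = 0.036200
q = r − ln(F/S)/T = 0.0630 − 0.036200 = 0.026800
q = 2.68%

2.68%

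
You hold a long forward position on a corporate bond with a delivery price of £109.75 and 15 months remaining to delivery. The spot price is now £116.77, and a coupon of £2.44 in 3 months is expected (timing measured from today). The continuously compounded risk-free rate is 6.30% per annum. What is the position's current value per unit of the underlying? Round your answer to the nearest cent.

£12.93

PV(remaining coupons) I = 2.44·e^(−0.0630·3/12) = 2.4019
Current forward F = (S − I)·e^(rT) = (116.77 − 2.4019)·e^(0.0630·15/12) = 114.3681 × 1.081934 = 123.7387
Value (long) = (F − K)·e^(−rT) = (123.7387 − 109.75) × 0.924271 = 12.9293
Value = £12.93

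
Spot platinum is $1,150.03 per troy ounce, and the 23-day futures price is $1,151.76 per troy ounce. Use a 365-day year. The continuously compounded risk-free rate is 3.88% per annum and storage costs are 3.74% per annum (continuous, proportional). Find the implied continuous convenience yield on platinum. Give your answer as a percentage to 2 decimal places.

F = S·e^((r+u−y)T) ⇒ (r+u−y) = ln(F/S)/T
ln(1151.76/1150.03) = 0.001503; /T ⇒ 0.023852
y = r + u − ln(F/S)/T = 0.0388 + 0.0374 − 0.023852 = 0.052348
y = 5.23%

5.23%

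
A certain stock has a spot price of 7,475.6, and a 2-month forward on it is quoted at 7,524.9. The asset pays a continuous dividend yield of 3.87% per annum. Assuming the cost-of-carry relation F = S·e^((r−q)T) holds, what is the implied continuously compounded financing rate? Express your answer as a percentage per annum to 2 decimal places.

From F = S·e^((r−q)T): (r − q) = ln(F/S)/T
ln(7524.9/7475.6) = ln(1.006595) = 0.006573
(r − q) = 0.006573 / (2/12) = 0.039438
r = ln(F/S)/T + q = 0.039438 + 0.0387 = 0.078138
r = 7.81%

7.81%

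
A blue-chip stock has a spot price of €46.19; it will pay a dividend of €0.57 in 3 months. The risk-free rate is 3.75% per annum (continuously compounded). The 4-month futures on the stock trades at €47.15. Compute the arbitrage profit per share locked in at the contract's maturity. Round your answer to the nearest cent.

PV(dividends) I = 0.57·e^(−0.0375·3/12) = 0.5647
Fair futures F* = (S − I)·e^(rT) = (46.19 − 0.5647)·e^0.012500 = 45.6253 × 1.012578 = 46.1992
Market €47.15 > fair 46.1992: forward overpriced → cash-and-carry (borrow at r, buy the stock and collect the dividends, short the forward).
Profit at T = |F_mkt − F*| = |47.15 − 46.1992| = €0.95 per share

€0.95 per share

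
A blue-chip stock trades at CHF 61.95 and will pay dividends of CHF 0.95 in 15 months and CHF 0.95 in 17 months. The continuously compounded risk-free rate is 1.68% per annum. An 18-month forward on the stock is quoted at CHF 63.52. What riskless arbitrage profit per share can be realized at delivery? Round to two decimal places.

CHF 1.89 per share

PV(dividends) I = 0.95·e^(−0.0168·15/12) + 0.95·e^(−0.0168·17/12) = 1.8579
Fair forward F* = (S − I)·e^(rT) = (61.95 − 1.8579)·e^0.025200 = 60.0921 × 1.025520 = 61.6257
Market CHF 63.52 > fair 61.6257: forward overpriced → cash-and-carry (borrow at r, buy the stock and collect the dividends, short the forward).
Profit at T = |F_mkt − F*| = |63.52 − 61.6257| = CHF 1.89 per share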